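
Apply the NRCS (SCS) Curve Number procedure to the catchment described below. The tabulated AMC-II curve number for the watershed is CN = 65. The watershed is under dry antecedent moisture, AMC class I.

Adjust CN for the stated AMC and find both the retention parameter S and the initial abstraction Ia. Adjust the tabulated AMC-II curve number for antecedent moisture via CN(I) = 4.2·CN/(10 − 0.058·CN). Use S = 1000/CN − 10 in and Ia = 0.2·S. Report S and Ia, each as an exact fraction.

S = 500/39 in ≈ 12.821 in; Ia = 100/39 in ≈ 2.564 in

Dry (AMC I): CN(I) = 4.2·65/(10 − 0.058·65) = 273/(623/100) = 3900/89 ≈ 43.820
S = 1000/(3900/89) − 10 = 500/39 in ≈ 12.821 in
Ia = 0.2S: 0.2·12.821 = 2.564 in (exactly 100/39)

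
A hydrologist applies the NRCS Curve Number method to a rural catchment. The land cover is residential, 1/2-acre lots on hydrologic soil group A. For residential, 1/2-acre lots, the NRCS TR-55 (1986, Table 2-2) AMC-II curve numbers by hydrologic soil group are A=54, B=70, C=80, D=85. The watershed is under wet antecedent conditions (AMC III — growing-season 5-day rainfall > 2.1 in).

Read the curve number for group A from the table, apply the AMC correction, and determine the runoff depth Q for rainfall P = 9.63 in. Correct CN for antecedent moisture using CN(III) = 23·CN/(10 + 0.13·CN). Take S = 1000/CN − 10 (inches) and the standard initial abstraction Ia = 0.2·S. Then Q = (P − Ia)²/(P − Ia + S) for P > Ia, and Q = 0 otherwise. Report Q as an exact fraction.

NRCS table: residential, 1/2-acre lots, soil group A → CN(II) = 54
Wet (AMC III): CN(III) = 23·54/(10 + 0.13·54) = 1242/(851/50) = 2700/37 ≈ 72.973
Retention S: 1000/CN − 10 with CN=72.973 → S = 100/27 ≈ 3.704 in
Ia = 0.2S: 0.2·3.704 = 0.741 in (exactly 20/27)
Since P=9.630 > Ia=0.741: effective rainfall P−Ia = 24001/2700 in
Q: (24001/2700)² ÷ (34001/2700) = 576048001/91802700 in (≈ 6.275 in)

Q = 576048001/91802700 in ≈ 6.275 in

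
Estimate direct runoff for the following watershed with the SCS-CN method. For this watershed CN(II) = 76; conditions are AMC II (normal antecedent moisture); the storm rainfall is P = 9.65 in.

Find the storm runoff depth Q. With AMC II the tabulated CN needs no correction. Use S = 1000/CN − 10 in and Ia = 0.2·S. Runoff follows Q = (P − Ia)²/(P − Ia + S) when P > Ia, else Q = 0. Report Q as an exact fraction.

Q = 11744329/1758260 in ≈ 6.680 in

Average conditions: CN = 76 (no AMC adjustment).
Max retention: S = 1000/76 − 10 = 60/19 in (≈ 3.158 in)
Initial abstraction Ia = S/5 = (60/19)/5 = 12/19 ≈ 0.632 in
Excess rainfall: 9.650 − 0.632 = 9.018 in; P > Ia so Q > 0
Runoff Q = (P−Ia)²/(P−Ia+S) = (9.018)²/(9.018+3.158) = 11744329/1758260 ≈ 6.680 in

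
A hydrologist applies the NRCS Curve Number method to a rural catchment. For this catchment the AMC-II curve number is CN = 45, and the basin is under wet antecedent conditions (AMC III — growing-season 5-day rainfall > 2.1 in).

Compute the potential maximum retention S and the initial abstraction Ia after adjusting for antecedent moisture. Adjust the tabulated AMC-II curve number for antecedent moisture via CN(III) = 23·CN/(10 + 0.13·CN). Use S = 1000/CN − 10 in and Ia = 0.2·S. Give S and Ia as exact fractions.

Wet (AMC III): CN(III) = 23·45/(10 + 0.13·45) = 1035/(317/20) = 20700/317 ≈ 65.300
Max retention: S = 1000/(20700/317) − 10 = 1100/207 in (≈ 5.314 in)
Ia = 0.2S: 0.2·5.314 = 1.063 in (exactly 220/207)

S = 1100/207 in ≈ 5.314 in; Ia = 220/207 in ≈ 1.063 in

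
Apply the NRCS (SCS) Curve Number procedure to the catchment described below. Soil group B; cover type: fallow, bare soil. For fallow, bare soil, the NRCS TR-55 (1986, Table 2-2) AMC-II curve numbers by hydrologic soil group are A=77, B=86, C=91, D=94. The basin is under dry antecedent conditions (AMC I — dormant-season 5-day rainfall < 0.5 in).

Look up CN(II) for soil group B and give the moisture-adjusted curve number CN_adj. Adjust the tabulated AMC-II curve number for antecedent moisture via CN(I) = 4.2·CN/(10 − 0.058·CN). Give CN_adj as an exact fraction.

NRCS table: fallow, bare soil, soil group B → CN(II) = 86
CN(I) from CN(II)=86: (4.2·86)/(10 − 0.058·86) = 12900/179 ≈ 72.067

CN_adj = 12900/179 ≈ 72.067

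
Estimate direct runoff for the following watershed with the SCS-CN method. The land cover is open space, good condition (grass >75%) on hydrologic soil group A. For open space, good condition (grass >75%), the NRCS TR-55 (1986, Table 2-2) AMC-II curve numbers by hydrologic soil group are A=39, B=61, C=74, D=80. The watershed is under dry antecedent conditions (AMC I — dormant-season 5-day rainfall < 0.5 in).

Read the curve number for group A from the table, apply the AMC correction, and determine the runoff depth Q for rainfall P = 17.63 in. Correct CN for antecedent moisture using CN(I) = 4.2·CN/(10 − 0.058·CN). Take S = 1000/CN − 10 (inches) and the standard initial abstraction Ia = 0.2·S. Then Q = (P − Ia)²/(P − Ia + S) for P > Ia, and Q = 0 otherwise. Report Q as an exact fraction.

Q = 695384206609/318091164300 in ≈ 2.186 in

NRCS table: open space, good condition (grass >75%), soil group A → CN(II) = 39
Adjust CN=39 to AMC I: 4.2·39/(10 − 0.058·39) → (819/5) ÷ (3869/500) = 81900/3869 ≈ 21.168
Retention S: 1000/CN − 10 with CN=21.168 → S = 30500/819 ≈ 37.241 in
Ia = 0.2S: 0.2·37.241 = 7.448 in (exactly 6100/819)
P − Ia = 17.630 − 7.448 = 833897/81900 ≈ 10.182 in (> 0, runoff occurs)
Q = (833897/81900)²/((833897/81900) + 30500/819) = (695384206609/6707610000)/(3883897/81900) = 695384206609/318091164300 in ≈ 2.186 in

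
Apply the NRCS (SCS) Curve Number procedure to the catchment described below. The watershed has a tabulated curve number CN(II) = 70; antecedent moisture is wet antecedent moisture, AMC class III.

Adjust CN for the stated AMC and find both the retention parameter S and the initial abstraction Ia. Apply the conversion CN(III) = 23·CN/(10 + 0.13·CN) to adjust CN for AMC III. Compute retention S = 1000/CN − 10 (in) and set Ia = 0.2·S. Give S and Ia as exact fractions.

S = 300/161 in ≈ 1.863 in; Ia = 60/161 in ≈ 0.373 in

Adjust CN=70 to AMC III: 23·70/(10 + 0.13·70) → 1610 ÷ (191/10) = 16100/191 ≈ 84.293
Max retention: S = 1000/(16100/191) − 10 = 300/161 in (≈ 1.863 in)
Ia = 0.2S: 0.2·1.863 = 0.373 in (exactly 60/161)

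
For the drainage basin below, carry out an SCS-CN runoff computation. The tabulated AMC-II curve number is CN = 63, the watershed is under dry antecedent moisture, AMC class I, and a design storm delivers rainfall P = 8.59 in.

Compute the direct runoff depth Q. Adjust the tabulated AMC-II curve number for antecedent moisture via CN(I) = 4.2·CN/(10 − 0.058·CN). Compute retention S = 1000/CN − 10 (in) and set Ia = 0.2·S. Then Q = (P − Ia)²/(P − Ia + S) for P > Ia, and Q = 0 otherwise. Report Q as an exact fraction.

Adjust CN=63 to AMC I: 4.2·63/(10 − 0.058·63) → (1323/5) ÷ (3173/500) = 132300/3173 ≈ 41.696
S = 1000/(132300/3173) − 10 = 18500/1323 in ≈ 13.983 in
Ia = 0.2·(18500/1323) = 3700/1323 in ≈ 2.797 in
P − Ia = 8.590 − 2.797 = 766457/132300 ≈ 5.793 in (> 0, runoff occurs)
Q: (766457/132300)² ÷ (2616457/132300) = 587456332849/346157261100 in (≈ 1.697 in)

Q = 587456332849/346157261100 in ≈ 1.697 in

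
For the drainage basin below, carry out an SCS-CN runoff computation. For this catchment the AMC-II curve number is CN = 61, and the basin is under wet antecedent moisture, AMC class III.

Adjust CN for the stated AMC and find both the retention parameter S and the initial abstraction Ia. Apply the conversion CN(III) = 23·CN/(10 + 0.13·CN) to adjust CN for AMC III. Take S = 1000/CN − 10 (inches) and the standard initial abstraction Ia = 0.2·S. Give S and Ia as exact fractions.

CN(III) from CN(II)=61: (23·61)/(10 + 0.13·61) = 140300/1793 ≈ 78.249
S = 1000/(140300/1793) − 10 = 3900/1403 in ≈ 2.780 in
Ia = 0.2S: 0.2·2.780 = 0.556 in (exactly 780/1403)

S = 3900/1403 in ≈ 2.780 in; Ia = 780/1403 in ≈ 0.556 in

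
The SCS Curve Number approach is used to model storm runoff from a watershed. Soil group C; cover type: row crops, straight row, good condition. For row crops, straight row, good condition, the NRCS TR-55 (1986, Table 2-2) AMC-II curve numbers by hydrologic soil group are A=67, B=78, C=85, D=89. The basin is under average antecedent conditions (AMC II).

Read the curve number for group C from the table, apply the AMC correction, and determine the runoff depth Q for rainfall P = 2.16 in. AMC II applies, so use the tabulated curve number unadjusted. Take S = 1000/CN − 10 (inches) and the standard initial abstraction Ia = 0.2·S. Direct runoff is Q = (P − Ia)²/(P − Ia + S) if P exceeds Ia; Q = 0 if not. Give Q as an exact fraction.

Q = 98304/107525 in ≈ 0.914 in

NRCS table: row crops, straight row, good condition, soil group C → CN(II) = 85
CN(II) = 85; AMC II needs no correction.
Max retention: S = 1000/85 − 10 = 30/17 in (≈ 1.765 in)
Initial abstraction Ia = S/5 = (30/17)/5 = 6/17 ≈ 0.353 in
Since P=2.160 > Ia=0.353: effective rainfall P−Ia = 768/425 in
Q: (768/425)² ÷ (1518/425) = 98304/107525 in (≈ 0.914 in)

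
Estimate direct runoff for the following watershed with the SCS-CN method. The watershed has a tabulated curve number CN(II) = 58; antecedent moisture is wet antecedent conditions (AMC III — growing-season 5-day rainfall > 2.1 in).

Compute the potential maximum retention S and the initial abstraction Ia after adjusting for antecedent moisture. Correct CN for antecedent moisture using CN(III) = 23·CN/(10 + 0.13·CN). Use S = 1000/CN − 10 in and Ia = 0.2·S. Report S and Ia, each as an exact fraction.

Wet (AMC III): CN(III) = 23·58/(10 + 0.13·58) = 1334/(877/50) = 66700/877 ≈ 76.055
Max retention: S = 1000/(66700/877) − 10 = 2100/667 in (≈ 3.148 in)
Initial abstraction Ia = S/5 = (2100/667)/5 = 420/667 ≈ 0.630 in

S = 2100/667 in ≈ 3.148 in; Ia = 420/667 in ≈ 0.630 in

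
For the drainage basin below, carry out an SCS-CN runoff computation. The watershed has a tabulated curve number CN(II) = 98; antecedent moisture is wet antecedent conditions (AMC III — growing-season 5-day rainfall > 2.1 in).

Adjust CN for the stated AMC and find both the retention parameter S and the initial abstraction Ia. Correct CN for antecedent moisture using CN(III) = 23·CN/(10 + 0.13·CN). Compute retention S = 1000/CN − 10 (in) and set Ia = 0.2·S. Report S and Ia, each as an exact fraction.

S = 100/1127 in ≈ 0.089 in; Ia = 20/1127 in ≈ 0.018 in

CN(III) from CN(II)=98: (23·98)/(10 + 0.13·98) = 112700/1137 ≈ 99.120
S = 1000/(112700/1137) − 10 = 100/1127 in ≈ 0.089 in
Ia = 0.2S: 0.2·0.089 = 0.018 in (exactly 20/1127)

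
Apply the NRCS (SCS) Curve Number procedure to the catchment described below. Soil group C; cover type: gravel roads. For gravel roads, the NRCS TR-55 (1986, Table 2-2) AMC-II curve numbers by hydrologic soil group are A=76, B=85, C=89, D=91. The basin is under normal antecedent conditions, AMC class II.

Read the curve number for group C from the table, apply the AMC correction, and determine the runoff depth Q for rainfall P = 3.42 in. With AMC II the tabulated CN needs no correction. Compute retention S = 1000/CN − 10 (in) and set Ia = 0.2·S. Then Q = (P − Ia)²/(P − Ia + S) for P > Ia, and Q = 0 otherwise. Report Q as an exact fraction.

NRCS table: gravel roads, soil group C → CN(II) = 89
AMC II — tabulated CN = 89 applies directly.
Max retention: S = 1000/89 − 10 = 110/89 in (≈ 1.236 in)
Ia = 0.2S: 0.2·1.236 = 0.247 in (exactly 22/89)
P − Ia = 3.420 − 0.247 = 14119/4450 ≈ 3.173 in (> 0, runoff occurs)
Q: (14119/4450)² ÷ (19619/4450) = 199346161/87304550 in (≈ 2.283 in)

Q = 199346161/87304550 in ≈ 2.283 in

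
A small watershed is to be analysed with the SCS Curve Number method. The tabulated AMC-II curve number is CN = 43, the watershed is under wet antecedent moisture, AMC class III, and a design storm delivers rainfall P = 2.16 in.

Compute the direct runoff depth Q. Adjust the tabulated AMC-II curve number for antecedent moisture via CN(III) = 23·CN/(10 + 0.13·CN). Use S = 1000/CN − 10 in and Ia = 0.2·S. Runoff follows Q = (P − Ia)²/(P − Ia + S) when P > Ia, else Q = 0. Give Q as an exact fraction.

Adjust CN=43 to AMC III: 23·43/(10 + 0.13·43) → 989 ÷ (1559/100) = 98900/1559 ≈ 63.438
S = 1000/(98900/1559) − 10 = 5700/989 in ≈ 5.763 in
Ia = 0.2S: 0.2·5.763 = 1.153 in (exactly 1140/989)
P − Ia = 2.160 − 1.153 = 24906/24725 ≈ 1.007 in (> 0, runoff occurs)
Q = (24906/24725)²/((24906/24725) + 5700/989) = (620308836/611325625)/(167406/24725) = 103384806/689852225 in ≈ 0.150 in

Q = 103384806/689852225 in ≈ 0.150 in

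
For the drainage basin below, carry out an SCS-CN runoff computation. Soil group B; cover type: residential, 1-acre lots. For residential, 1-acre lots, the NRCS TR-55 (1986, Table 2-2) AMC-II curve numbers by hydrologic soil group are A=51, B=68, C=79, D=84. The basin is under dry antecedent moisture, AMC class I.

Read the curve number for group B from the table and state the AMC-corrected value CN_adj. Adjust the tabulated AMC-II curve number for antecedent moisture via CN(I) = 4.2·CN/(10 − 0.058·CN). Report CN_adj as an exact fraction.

NRCS table: residential, 1-acre lots, soil group B → CN(II) = 68
Adjust CN=68 to AMC I: 4.2·68/(10 − 0.058·68) → (1428/5) ÷ (757/125) = 35700/757 ≈ 47.160

CN_adj = 35700/757 ≈ 47.160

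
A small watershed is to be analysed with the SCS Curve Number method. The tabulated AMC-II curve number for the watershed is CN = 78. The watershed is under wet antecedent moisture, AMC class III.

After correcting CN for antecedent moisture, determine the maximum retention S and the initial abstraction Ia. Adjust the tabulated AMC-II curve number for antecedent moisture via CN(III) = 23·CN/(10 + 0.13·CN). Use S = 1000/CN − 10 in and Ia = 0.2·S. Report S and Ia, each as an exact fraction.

S = 1100/897 in ≈ 1.226 in; Ia = 220/897 in ≈ 0.245 in

Wet (AMC III): CN(III) = 23·78/(10 + 0.13·78) = 1794/(1007/50) = 89700/1007 ≈ 89.076
S = 1000/(89700/1007) − 10 = 1100/897 in ≈ 1.226 in
Ia = 0.2S: 0.2·1.226 = 0.245 in (exactly 220/897)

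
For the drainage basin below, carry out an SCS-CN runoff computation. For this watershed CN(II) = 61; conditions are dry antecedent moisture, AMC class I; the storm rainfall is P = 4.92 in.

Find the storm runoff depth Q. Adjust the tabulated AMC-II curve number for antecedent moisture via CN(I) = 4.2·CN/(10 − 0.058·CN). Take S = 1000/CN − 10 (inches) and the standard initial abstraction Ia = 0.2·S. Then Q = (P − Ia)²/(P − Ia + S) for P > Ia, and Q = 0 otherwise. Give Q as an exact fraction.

CN(I) from CN(II)=61: (4.2·61)/(10 − 0.058·61) = 42700/1077 ≈ 39.647
S = 1000/(42700/1077) − 10 = 6500/427 in ≈ 15.222 in
Initial abstraction Ia = S/5 = (6500/427)/5 = 1300/427 ≈ 3.044 in
Since P=4.920 > Ia=3.044: effective rainfall P−Ia = 20021/10675 in
Runoff Q = (P−Ia)²/(P−Ia+S) = (1.876)²/(1.876+15.222) = 400840441/1948411675 ≈ 0.206 in

Q = 400840441/1948411675 in ≈ 0.206 in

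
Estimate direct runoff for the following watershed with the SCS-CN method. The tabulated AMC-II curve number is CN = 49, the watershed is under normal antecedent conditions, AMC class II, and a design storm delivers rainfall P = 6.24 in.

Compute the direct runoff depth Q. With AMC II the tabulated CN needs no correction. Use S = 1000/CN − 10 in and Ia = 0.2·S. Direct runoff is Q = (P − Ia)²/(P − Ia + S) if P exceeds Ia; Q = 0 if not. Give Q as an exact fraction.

AMC II — tabulated CN = 49 applies directly.
Retention S: 1000/CN − 10 with CN=49.000 → S = 510/49 ≈ 10.408 in
Ia = 0.2S: 0.2·10.408 = 2.082 in (exactly 102/49)
Excess rainfall: 6.240 − 2.082 = 4.158 in; P > Ia so Q > 0
Q: (5094/1225)² ÷ (17844/1225) = 2162403/1821575 in (≈ 1.187 in)

Q = 2162403/1821575 in ≈ 1.187 in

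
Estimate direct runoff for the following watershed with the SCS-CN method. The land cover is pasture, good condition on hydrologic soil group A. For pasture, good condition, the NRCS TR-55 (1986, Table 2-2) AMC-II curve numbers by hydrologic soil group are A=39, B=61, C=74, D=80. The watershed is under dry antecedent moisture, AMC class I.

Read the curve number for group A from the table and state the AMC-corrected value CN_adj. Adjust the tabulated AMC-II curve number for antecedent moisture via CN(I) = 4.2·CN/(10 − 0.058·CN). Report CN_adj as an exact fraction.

NRCS table: pasture, good condition, soil group A → CN(II) = 39
Dry (AMC I): CN(I) = 4.2·39/(10 − 0.058·39) = (819/5)/(3869/500) = 81900/3869 ≈ 21.168

CN_adj = 81900/3869 ≈ 21.168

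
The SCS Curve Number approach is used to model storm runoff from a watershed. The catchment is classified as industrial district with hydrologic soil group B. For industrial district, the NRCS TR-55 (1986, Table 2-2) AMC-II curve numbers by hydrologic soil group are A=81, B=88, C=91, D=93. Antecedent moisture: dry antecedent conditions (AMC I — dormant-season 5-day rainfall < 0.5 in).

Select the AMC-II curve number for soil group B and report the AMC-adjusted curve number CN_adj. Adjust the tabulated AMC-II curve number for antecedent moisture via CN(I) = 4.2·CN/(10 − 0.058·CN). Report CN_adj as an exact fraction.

NRCS table: industrial district, soil group B → CN(II) = 88
Dry (AMC I): CN(I) = 4.2·88/(10 − 0.058·88) = (1848/5)/(612/125) = 3850/51 ≈ 75.490

CN_adj = 3850/51 ≈ 75.490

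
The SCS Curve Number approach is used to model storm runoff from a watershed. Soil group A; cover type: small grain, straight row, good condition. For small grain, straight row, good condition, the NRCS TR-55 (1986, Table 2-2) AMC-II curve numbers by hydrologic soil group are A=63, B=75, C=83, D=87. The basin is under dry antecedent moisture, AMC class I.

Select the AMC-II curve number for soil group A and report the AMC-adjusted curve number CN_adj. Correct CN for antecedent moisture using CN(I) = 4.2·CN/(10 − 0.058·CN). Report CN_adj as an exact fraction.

CN_adj = 132300/3173 ≈ 41.696

NRCS table: small grain, straight row, good condition, soil group A → CN(II) = 63
Dry (AMC I): CN(I) = 4.2·63/(10 − 0.058·63) = (1323/5)/(3173/500) = 132300/3173 ≈ 41.696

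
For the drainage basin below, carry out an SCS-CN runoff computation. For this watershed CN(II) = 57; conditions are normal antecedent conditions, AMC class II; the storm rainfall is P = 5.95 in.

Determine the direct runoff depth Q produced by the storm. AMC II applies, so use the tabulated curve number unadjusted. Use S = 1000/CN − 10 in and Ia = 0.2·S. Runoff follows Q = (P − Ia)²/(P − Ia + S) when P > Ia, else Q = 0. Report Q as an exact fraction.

AMC II — tabulated CN = 57 applies directly.
Retention S: 1000/CN − 10 with CN=57.000 → S = 430/57 ≈ 7.544 in
Ia = 0.2·(430/57) = 86/57 in ≈ 1.509 in
Excess rainfall: 5.950 − 1.509 = 4.441 in; P > Ia so Q > 0
Runoff Q = (P−Ia)²/(P−Ia+S) = (4.441)²/(4.441+7.544) = 25633969/15575820 ≈ 1.646 in

Q = 25633969/15575820 in ≈ 1.646 in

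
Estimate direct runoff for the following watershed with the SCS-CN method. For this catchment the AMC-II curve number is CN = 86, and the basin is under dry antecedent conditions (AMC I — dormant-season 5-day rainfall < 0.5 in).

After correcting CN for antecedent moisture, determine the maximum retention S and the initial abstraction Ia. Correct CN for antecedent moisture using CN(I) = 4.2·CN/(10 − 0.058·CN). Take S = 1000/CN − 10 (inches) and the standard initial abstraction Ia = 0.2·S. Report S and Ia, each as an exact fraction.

Dry (AMC I): CN(I) = 4.2·86/(10 − 0.058·86) = (1806/5)/(1253/250) = 12900/179 ≈ 72.067
S = 1000/(12900/179) − 10 = 500/129 in ≈ 3.876 in
Ia = 0.2·(500/129) = 100/129 in ≈ 0.775 in

S = 500/129 in ≈ 3.876 in; Ia = 100/129 in ≈ 0.775 in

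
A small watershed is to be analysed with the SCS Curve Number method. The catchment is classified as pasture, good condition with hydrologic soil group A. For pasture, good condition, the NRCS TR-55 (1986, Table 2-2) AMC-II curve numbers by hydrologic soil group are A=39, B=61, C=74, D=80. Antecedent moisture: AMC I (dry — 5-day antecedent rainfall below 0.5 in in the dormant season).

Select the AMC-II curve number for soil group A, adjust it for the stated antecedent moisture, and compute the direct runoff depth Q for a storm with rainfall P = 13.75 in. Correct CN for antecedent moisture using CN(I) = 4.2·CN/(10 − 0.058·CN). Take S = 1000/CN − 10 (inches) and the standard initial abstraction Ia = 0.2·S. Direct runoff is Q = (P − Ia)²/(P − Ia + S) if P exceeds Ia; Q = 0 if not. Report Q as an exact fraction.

Q = 85243205/93461004 in ≈ 0.912 in

NRCS table: pasture, good condition, soil group A → CN(II) = 39
CN(I) from CN(II)=39: (4.2·39)/(10 − 0.058·39) = 81900/3869 ≈ 21.168
S = 1000/(81900/3869) − 10 = 30500/819 in ≈ 37.241 in
Ia = 0.2S: 0.2·37.241 = 7.448 in (exactly 6100/819)
P − Ia = 13.750 − 7.448 = 20645/3276 ≈ 6.302 in (> 0, runoff occurs)
Runoff Q = (P−Ia)²/(P−Ia+S) = (6.302)²/(6.302+37.241) = 85243205/93461004 ≈ 0.912 in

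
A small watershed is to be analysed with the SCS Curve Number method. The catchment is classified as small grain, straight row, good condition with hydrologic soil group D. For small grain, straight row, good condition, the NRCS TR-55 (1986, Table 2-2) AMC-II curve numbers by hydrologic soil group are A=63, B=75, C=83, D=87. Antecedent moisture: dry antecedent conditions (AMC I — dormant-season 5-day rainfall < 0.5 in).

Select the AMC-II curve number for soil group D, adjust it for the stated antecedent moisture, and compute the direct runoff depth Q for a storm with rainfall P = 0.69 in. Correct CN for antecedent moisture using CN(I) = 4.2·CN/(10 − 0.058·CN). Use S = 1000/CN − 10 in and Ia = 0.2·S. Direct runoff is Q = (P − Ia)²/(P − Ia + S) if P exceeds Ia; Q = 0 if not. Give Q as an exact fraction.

NRCS table: small grain, straight row, good condition, soil group D → CN(II) = 87
Dry (AMC I): CN(I) = 4.2·87/(10 − 0.058·87) = (1827/5)/(2477/500) = 182700/2477 ≈ 73.759
Retention S: 1000/CN − 10 with CN=73.759 → S = 6500/1827 ≈ 3.558 in
Ia = 0.2·(6500/1827) = 1300/1827 in ≈ 0.712 in
P = 0.690 ≤ Ia = 0.712 in: entire storm abstracted, Q = 0.

Q = 0 in ≈ 0.000 in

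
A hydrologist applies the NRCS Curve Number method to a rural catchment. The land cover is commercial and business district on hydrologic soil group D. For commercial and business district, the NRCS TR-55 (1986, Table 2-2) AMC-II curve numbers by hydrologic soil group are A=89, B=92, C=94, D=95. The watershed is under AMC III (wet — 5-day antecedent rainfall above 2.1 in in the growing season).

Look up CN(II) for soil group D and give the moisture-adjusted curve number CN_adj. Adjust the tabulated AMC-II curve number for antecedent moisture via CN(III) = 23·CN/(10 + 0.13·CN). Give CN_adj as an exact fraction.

NRCS table: commercial and business district, soil group D → CN(II) = 95
Wet (AMC III): CN(III) = 23·95/(10 + 0.13·95) = 2185/(447/20) = 43700/447 ≈ 97.763

CN_adj = 43700/447 ≈ 97.763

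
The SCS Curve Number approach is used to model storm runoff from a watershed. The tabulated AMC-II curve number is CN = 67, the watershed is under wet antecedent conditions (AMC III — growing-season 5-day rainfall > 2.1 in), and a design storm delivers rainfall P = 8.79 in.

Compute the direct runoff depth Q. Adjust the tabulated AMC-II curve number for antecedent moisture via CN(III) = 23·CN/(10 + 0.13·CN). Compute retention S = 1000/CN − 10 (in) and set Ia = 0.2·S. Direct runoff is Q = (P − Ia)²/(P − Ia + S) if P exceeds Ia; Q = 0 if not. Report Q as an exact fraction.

Wet (AMC III): CN(III) = 23·67/(10 + 0.13·67) = 1541/(1871/100) = 154100/1871 ≈ 82.362
S = 1000/(154100/1871) − 10 = 3300/1541 in ≈ 2.141 in
Initial abstraction Ia = S/5 = (3300/1541)/5 = 660/1541 ≈ 0.428 in
P − Ia = 8.790 − 0.428 = 1288539/154100 ≈ 8.362 in (> 0, runoff occurs)
Runoff Q = (P−Ia)²/(P−Ia+S) = (8.362)²/(8.362+2.141) = 553444251507/83138953300 ≈ 6.657 in

Q = 553444251507/83138953300 in ≈ 6.657 in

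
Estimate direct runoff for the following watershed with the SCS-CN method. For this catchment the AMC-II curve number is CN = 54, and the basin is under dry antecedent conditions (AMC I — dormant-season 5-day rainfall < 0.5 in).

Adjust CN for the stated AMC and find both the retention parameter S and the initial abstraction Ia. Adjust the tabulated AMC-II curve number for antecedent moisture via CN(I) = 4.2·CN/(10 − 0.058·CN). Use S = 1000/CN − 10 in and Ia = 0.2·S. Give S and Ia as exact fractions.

Adjust CN=54 to AMC I: 4.2·54/(10 − 0.058·54) → (1134/5) ÷ (1717/250) = 56700/1717 ≈ 33.023
Retention S: 1000/CN − 10 with CN=33.023 → S = 11500/567 ≈ 20.282 in
Ia = 0.2S: 0.2·20.282 = 4.056 in (exactly 2300/567)

S = 11500/567 in ≈ 20.282 in; Ia = 2300/567 in ≈ 4.056 in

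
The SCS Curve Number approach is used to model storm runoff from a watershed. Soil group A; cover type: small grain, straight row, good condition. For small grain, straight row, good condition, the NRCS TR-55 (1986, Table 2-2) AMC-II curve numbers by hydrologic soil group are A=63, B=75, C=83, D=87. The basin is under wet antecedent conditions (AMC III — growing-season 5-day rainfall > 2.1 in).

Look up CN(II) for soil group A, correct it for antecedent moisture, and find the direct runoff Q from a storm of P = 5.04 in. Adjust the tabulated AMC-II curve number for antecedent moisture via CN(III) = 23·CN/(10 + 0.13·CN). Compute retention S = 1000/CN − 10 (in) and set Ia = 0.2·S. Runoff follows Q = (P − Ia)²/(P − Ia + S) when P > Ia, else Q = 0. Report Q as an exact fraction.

Q = 13460138738/4647196575 in ≈ 2.896 in

NRCS table: small grain, straight row, good condition, soil group A → CN(II) = 63
Adjust CN=63 to AMC III: 23·63/(10 + 0.13·63) → 1449 ÷ (1819/100) = 144900/1819 ≈ 79.659
Max retention: S = 1000/(144900/1819) − 10 = 3700/1449 in (≈ 2.553 in)
Ia = 0.2S: 0.2·2.553 = 0.511 in (exactly 740/1449)
Excess rainfall: 5.040 − 0.511 = 4.529 in; P > Ia so Q > 0
Q = (164074/36225)²/((164074/36225) + 3700/1449) = (26920277476/1312250625)/(256574/36225) = 13460138738/4647196575 in ≈ 2.896 in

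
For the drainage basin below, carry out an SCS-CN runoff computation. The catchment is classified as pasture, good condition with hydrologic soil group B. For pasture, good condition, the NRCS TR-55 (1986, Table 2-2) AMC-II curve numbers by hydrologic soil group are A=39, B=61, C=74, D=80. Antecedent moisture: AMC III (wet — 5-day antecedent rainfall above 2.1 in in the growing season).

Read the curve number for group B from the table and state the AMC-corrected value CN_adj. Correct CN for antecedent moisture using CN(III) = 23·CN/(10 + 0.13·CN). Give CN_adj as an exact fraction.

NRCS table: pasture, good condition, soil group B → CN(II) = 61
Adjust CN=61 to AMC III: 23·61/(10 + 0.13·61) → 1403 ÷ (1793/100) = 140300/1793 ≈ 78.249

CN_adj = 140300/1793 ≈ 78.249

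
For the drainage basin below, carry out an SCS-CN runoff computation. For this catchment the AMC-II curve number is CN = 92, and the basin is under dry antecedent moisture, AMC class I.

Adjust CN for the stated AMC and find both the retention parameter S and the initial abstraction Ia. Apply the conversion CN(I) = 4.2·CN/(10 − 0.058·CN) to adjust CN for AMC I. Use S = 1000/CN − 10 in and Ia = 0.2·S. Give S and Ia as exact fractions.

CN(I) from CN(II)=92: (4.2·92)/(10 − 0.058·92) = 48300/583 ≈ 82.847
Max retention: S = 1000/(48300/583) − 10 = 1000/483 in (≈ 2.070 in)
Ia = 0.2·(1000/483) = 200/483 in ≈ 0.414 in

S = 1000/483 in ≈ 2.070 in; Ia = 200/483 in ≈ 0.414 in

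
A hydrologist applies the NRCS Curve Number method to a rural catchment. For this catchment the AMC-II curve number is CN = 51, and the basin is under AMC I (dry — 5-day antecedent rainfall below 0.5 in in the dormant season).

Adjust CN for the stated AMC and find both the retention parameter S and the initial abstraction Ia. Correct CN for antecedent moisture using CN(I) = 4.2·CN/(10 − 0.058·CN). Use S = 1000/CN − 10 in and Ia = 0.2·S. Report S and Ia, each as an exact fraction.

S = 3500/153 in ≈ 22.876 in; Ia = 700/153 in ≈ 4.575 in

CN(I) from CN(II)=51: (4.2·51)/(10 − 0.058·51) = 15300/503 ≈ 30.417
Retention S: 1000/CN − 10 with CN=30.417 → S = 3500/153 ≈ 22.876 in
Initial abstraction Ia = S/5 = (3500/153)/5 = 700/153 ≈ 4.575 in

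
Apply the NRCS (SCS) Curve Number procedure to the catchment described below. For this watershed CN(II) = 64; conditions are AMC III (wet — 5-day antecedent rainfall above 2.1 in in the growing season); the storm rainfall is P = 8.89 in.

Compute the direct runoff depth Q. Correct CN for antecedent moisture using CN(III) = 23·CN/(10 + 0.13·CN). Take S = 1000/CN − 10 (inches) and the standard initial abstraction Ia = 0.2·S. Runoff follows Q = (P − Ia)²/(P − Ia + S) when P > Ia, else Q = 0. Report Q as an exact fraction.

Q = 93334921/14344525 in ≈ 6.507 in

CN(III) from CN(II)=64: (23·64)/(10 + 0.13·64) = 18400/229 ≈ 80.349
Max retention: S = 1000/(18400/229) − 10 = 225/92 in (≈ 2.446 in)
Ia = 0.2·(225/92) = 45/92 in ≈ 0.489 in
P − Ia = 8.890 − 0.489 = 9661/1150 ≈ 8.401 in (> 0, runoff occurs)
Q = (9661/1150)²/((9661/1150) + 225/92) = (93334921/1322500)/(24947/2300) = 93334921/14344525 in ≈ 6.507 in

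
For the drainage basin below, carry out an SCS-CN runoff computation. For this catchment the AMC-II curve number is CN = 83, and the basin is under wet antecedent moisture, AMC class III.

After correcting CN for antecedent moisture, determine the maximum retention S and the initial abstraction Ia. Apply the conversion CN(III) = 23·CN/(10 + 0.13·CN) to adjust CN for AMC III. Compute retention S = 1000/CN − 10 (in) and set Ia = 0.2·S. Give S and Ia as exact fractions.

Wet (AMC III): CN(III) = 23·83/(10 + 0.13·83) = 1909/(2079/100) = 190900/2079 ≈ 91.823
Retention S: 1000/CN − 10 with CN=91.823 → S = 1700/1909 ≈ 0.891 in
Initial abstraction Ia = S/5 = (1700/1909)/5 = 340/1909 ≈ 0.178 in

S = 1700/1909 in ≈ 0.891 in; Ia = 340/1909 in ≈ 0.178 in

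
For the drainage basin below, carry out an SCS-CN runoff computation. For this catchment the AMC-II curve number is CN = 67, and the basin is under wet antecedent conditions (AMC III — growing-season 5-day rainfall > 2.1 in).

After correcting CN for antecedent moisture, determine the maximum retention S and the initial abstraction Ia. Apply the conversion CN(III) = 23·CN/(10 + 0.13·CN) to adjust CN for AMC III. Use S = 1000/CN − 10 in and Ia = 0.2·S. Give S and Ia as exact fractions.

Adjust CN=67 to AMC III: 23·67/(10 + 0.13·67) → 1541 ÷ (1871/100) = 154100/1871 ≈ 82.362
S = 1000/(154100/1871) − 10 = 3300/1541 in ≈ 2.141 in
Ia = 0.2·(3300/1541) = 660/1541 in ≈ 0.428 in

S = 3300/1541 in ≈ 2.141 in; Ia = 660/1541 in ≈ 0.428 in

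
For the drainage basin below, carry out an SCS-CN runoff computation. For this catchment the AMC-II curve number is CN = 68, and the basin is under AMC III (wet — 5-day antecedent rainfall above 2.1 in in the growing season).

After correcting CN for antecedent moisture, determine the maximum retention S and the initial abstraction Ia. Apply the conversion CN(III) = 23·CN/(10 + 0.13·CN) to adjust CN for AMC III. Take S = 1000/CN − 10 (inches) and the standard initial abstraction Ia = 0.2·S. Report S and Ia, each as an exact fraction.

CN(III) from CN(II)=68: (23·68)/(10 + 0.13·68) = 39100/471 ≈ 83.015
Retention S: 1000/CN − 10 with CN=83.015 → S = 800/391 ≈ 2.046 in
Initial abstraction Ia = S/5 = (800/391)/5 = 160/391 ≈ 0.409 in

S = 800/391 in ≈ 2.046 in; Ia = 160/391 in ≈ 0.409 in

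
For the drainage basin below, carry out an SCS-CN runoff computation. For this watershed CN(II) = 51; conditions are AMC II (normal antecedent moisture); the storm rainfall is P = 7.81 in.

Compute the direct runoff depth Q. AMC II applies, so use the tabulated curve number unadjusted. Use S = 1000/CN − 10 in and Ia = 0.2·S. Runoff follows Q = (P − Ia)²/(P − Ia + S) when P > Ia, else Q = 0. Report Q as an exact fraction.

Q = 901860961/403058100 in ≈ 2.238 in

AMC II — tabulated CN = 51 applies directly.
S = 1000/51 − 10 = 490/51 in ≈ 9.608 in
Ia = 0.2·(490/51) = 98/51 in ≈ 1.922 in
Since P=7.810 > Ia=1.922: effective rainfall P−Ia = 30031/5100 in
Q: (30031/5100)² ÷ (79031/5100) = 901860961/403058100 in (≈ 2.238 in)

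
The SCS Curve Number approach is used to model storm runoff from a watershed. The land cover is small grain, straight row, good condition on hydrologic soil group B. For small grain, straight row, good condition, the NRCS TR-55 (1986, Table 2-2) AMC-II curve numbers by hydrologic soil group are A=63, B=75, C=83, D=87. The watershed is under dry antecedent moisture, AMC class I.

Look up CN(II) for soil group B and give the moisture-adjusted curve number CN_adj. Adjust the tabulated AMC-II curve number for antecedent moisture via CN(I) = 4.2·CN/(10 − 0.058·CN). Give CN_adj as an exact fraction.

CN_adj = 6300/113 ≈ 55.752

NRCS table: small grain, straight row, good condition, soil group B → CN(II) = 75
Dry (AMC I): CN(I) = 4.2·75/(10 − 0.058·75) = 315/(113/20) = 6300/113 ≈ 55.752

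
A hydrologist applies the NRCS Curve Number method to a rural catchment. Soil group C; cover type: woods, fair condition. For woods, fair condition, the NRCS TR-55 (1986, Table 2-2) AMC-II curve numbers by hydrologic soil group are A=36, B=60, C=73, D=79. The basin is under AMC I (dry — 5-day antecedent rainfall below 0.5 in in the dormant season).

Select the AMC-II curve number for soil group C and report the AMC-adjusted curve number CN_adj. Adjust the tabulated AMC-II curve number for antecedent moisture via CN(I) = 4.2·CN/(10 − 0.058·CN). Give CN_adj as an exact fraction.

NRCS table: woods, fair condition, soil group C → CN(II) = 73
Adjust CN=73 to AMC I: 4.2·73/(10 − 0.058·73) → (1533/5) ÷ (2883/500) = 51100/961 ≈ 53.174

CN_adj = 51100/961 ≈ 53.174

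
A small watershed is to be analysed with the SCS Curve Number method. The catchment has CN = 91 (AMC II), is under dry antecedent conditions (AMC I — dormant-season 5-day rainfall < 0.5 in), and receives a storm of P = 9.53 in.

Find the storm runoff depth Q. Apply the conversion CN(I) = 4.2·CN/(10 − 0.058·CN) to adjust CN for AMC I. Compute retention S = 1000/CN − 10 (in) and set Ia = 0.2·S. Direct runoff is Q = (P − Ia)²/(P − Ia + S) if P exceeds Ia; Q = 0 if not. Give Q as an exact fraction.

Dry (AMC I): CN(I) = 4.2·91/(10 − 0.058·91) = (1911/5)/(2361/500) = 63700/787 ≈ 80.940
Retention S: 1000/CN − 10 with CN=80.940 → S = 1500/637 ≈ 2.355 in
Ia = 0.2S: 0.2·2.355 = 0.471 in (exactly 300/637)
Excess rainfall: 9.530 − 0.471 = 9.059 in; P > Ia so Q > 0
Q: (577061/63700)² ÷ (727061/63700) = 332999397721/46313785700 in (≈ 7.190 in)

Q = 332999397721/46313785700 in ≈ 7.190 in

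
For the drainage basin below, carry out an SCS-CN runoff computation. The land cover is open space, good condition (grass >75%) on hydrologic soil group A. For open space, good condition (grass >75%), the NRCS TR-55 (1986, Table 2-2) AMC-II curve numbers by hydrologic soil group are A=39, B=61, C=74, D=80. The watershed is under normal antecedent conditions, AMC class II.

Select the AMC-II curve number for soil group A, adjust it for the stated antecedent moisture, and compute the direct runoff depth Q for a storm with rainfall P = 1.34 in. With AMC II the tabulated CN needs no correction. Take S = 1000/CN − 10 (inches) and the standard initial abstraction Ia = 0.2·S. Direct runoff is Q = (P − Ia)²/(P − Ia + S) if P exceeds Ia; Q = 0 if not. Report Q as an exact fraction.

Q = 0 in ≈ 0.000 in

NRCS table: open space, good condition (grass >75%), soil group A → CN(II) = 39
AMC II — tabulated CN = 39 applies directly.
Max retention: S = 1000/39 − 10 = 610/39 in (≈ 15.641 in)
Initial abstraction Ia = S/5 = (610/39)/5 = 122/39 ≈ 3.128 in
P = 1.340 ≤ Ia = 3.128 in: entire storm abstracted, Q = 0.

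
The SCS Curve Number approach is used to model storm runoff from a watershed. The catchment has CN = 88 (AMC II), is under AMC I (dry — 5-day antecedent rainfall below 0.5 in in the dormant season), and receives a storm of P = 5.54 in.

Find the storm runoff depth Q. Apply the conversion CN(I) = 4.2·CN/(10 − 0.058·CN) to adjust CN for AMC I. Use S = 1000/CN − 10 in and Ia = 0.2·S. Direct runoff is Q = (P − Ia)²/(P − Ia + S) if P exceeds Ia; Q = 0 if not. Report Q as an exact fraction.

Q = 354531241/120616650 in ≈ 2.939 in

Dry (AMC I): CN(I) = 4.2·88/(10 − 0.058·88) = (1848/5)/(612/125) = 3850/51 ≈ 75.490
Retention S: 1000/CN − 10 with CN=75.490 → S = 250/77 ≈ 3.247 in
Ia = 0.2·(250/77) = 50/77 in ≈ 0.649 in
P − Ia = 5.540 − 0.649 = 18829/3850 ≈ 4.891 in (> 0, runoff occurs)
Q: (18829/3850)² ÷ (31329/3850) = 354531241/120616650 in (≈ 2.939 in)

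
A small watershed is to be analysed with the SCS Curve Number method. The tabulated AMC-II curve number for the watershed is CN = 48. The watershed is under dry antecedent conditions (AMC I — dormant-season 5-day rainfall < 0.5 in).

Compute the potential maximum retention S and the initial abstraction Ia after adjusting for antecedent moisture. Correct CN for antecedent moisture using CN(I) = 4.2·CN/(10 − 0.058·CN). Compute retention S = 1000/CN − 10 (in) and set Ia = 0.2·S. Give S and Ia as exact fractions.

CN(I) from CN(II)=48: (4.2·48)/(10 − 0.058·48) = 12600/451 ≈ 27.938
S = 1000/(12600/451) − 10 = 1625/63 in ≈ 25.794 in
Ia = 0.2·(1625/63) = 325/63 in ≈ 5.159 in

S = 1625/63 in ≈ 25.794 in; Ia = 325/63 in ≈ 5.159 in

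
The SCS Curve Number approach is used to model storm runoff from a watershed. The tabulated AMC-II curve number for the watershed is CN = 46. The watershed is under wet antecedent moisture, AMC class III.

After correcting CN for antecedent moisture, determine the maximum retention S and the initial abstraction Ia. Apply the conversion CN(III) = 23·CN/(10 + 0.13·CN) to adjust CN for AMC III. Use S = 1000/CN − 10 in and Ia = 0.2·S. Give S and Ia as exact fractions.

S = 2700/529 in ≈ 5.104 in; Ia = 540/529 in ≈ 1.021 in

CN(III) from CN(II)=46: (23·46)/(10 + 0.13·46) = 52900/799 ≈ 66.208
Max retention: S = 1000/(52900/799) − 10 = 2700/529 in (≈ 5.104 in)
Ia = 0.2·(2700/529) = 540/529 in ≈ 1.021 in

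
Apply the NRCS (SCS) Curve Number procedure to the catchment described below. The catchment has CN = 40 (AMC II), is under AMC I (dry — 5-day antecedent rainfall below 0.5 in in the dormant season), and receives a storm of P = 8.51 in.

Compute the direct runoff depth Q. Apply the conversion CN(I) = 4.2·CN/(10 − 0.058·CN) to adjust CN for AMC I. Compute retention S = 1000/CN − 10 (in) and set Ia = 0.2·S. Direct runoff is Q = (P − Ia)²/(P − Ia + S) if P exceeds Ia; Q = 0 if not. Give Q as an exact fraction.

CN(I) from CN(II)=40: (4.2·40)/(10 − 0.058·40) = 175/8 ≈ 21.875
S = 1000/(175/8) − 10 = 250/7 in ≈ 35.714 in
Initial abstraction Ia = S/5 = (250/7)/5 = 50/7 ≈ 7.143 in
Since P=8.510 > Ia=7.143: effective rainfall P−Ia = 957/700 in
Runoff Q = (P−Ia)²/(P−Ia+S) = (1.367)²/(1.367+35.714) = 915849/18169900 ≈ 0.050 in

Q = 915849/18169900 in ≈ 0.050 in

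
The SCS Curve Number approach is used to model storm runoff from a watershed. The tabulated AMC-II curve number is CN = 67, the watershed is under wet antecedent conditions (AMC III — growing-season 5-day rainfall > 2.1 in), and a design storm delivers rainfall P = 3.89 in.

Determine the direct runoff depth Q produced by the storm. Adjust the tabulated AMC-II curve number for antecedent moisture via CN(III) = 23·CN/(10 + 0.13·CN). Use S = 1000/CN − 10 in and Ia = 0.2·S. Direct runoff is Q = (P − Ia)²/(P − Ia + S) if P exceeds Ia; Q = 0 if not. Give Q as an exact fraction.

Q = 284567835601/133057490900 in ≈ 2.139 in

Wet (AMC III): CN(III) = 23·67/(10 + 0.13·67) = 1541/(1871/100) = 154100/1871 ≈ 82.362
Retention S: 1000/CN − 10 with CN=82.362 → S = 3300/1541 ≈ 2.141 in
Ia = 0.2·(3300/1541) = 660/1541 in ≈ 0.428 in
Excess rainfall: 3.890 − 0.428 = 3.462 in; P > Ia so Q > 0
Q: (533449/154100)² ÷ (863449/154100) = 284567835601/133057490900 in (≈ 2.139 in)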